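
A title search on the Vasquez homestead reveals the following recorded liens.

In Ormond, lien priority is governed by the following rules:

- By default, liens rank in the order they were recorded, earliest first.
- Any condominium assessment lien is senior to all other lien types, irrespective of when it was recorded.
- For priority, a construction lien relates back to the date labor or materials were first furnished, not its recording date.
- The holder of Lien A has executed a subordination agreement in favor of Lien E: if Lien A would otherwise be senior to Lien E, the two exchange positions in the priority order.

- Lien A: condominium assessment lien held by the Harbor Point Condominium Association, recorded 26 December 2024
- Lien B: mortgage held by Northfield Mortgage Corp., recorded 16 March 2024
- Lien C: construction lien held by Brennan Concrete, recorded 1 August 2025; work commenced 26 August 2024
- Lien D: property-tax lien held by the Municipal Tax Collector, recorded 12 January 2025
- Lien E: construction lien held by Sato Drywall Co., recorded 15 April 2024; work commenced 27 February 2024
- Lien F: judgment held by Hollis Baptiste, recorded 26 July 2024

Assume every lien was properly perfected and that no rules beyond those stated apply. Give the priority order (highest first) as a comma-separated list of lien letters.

E, A, B, F, C, D

Effective dates after the stated exceptions: C is treated as recorded 26 August 2024, the work-commencement date; E's effective date is 27 February 2024, when work began.
A is a condominium assessment lien and takes priority over every other lien.
Ordering the rest by effective date: E (27 February 2024), B (16 March 2024), F (26 July 2024), C (26 August 2024), D (12 January 2025).
A is senior to E before the subordination, so the two trade places.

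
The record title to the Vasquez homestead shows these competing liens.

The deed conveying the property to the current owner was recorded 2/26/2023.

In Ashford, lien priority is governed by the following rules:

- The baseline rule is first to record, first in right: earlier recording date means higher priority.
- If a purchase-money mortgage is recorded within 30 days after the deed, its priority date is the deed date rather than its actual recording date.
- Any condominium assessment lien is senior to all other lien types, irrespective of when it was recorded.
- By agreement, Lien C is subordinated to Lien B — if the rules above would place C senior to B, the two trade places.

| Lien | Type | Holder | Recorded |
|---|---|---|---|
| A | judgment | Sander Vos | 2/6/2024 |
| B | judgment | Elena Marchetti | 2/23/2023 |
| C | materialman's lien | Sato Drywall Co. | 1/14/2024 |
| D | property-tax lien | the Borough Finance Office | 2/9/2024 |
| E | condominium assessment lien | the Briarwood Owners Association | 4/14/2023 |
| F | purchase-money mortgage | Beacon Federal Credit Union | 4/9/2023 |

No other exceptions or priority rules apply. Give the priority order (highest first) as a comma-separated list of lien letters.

E, B, F, C, A, D

Effective dates: F was recorded 42 days after the deed — beyond 30 days — so no relation-back applies.
E, as a condominium assessment lien, has superpriority and ranks first.
Among the remaining liens, by effective date: B (2/23/2023), F (4/9/2023), C (1/14/2024), A (2/6/2024), D (2/9/2024).
C is already junior to B, so the subordination agreement changes nothing.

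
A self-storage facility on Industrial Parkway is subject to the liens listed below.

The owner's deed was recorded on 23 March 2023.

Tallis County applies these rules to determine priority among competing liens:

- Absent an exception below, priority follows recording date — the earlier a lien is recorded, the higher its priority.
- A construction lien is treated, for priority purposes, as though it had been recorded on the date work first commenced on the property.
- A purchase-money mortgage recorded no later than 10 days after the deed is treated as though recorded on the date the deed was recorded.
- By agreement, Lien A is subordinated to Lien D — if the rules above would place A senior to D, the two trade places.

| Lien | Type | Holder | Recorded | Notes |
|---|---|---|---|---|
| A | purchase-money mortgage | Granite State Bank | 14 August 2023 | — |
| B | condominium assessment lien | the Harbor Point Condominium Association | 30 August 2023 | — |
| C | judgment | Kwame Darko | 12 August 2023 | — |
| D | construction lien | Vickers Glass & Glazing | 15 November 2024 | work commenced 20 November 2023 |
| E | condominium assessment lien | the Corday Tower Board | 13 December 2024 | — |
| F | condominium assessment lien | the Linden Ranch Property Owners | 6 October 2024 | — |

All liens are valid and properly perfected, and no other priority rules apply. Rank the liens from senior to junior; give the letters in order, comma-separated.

Adjusting effective dates: A was recorded 144 days after the deed — beyond 10 days — so no relation-back applies; D's effective date is 20 November 2023, when work began.
By effective date: C (12 August 2023), A (14 August 2023), B (30 August 2023), D (20 November 2023), F (6 October 2024), E (13 December 2024).
Because A would otherwise rank above D, the subordination swaps them.

C, D, B, A, F, E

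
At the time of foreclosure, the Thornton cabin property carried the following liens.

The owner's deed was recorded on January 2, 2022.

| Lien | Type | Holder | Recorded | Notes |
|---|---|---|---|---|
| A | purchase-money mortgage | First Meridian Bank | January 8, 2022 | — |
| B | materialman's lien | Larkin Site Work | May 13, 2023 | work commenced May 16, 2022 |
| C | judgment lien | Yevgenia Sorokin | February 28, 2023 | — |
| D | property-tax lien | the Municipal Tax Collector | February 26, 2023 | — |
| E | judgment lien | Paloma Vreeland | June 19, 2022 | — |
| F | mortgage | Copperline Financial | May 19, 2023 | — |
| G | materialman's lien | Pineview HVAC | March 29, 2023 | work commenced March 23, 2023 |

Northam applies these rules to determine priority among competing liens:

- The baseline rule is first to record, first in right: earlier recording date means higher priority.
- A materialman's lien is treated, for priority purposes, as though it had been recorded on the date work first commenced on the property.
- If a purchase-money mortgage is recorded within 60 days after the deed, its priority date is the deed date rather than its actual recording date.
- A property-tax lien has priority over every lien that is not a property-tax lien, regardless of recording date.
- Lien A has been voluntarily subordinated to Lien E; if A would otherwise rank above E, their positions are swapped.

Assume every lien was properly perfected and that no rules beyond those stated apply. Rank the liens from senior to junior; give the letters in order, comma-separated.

D, E, B, A, C, G, F

Adjusting effective dates: A relates back to the deed date January 2, 2022; B's effective date is May 16, 2022, when work began; G relates back to March 23, 2023 (work commenced).
As a property-tax lien, D is senior to every other lien.
The other liens, earliest effective date first: A (January 2, 2022), B (May 16, 2022), E (June 19, 2022), C (February 28, 2023), G (March 23, 2023), F (May 19, 2023).
Because A would otherwise rank above E, the subordination swaps them.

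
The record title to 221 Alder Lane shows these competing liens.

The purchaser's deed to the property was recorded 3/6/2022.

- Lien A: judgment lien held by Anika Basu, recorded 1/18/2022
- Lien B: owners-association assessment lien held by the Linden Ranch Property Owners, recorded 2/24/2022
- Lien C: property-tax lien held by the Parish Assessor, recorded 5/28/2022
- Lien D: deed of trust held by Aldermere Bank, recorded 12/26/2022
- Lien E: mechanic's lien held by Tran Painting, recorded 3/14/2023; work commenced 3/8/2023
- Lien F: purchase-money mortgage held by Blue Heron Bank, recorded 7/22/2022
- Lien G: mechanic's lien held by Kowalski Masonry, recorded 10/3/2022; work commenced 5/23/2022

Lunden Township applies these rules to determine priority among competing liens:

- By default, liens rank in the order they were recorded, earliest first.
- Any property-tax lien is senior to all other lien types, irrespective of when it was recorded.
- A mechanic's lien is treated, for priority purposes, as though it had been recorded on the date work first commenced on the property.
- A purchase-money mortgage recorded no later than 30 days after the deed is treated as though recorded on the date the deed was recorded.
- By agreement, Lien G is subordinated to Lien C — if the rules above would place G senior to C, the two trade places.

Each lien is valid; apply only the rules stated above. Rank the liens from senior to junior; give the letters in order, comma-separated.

C, A, B, G, F, D, E

First, effective dates: E relates back to 3/8/2023 (work commenced); F was recorded 138 days after the deed, outside the 30-day window, so it keeps its recording date; G is treated as recorded 5/23/2022, the work-commencement date.
C is a property-tax lien and takes priority over every other lien.
The other liens, earliest effective date first: A (1/18/2022), B (2/24/2022), G (5/23/2022), F (7/22/2022), D (12/26/2022), E (3/8/2023).
G already ranks below C; the subordination has no effect.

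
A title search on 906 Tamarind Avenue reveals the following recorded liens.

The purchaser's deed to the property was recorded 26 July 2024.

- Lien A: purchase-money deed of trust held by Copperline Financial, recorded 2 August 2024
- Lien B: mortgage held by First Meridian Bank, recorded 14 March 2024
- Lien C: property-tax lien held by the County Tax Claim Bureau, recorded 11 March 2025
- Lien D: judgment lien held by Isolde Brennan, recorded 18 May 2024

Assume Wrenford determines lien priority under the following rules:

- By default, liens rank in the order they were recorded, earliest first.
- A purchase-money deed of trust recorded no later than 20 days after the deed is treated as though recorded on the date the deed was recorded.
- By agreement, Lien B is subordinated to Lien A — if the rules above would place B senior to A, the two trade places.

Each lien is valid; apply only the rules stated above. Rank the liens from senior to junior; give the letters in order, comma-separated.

A, D, B, C

Effective dates after the stated exceptions: A relates back to the deed date 26 July 2024.
Sorted by effective date: B (14 March 2024), D (18 May 2024), A (26 July 2024), C (11 March 2025).
B is senior to A before the subordination, so the two trade places.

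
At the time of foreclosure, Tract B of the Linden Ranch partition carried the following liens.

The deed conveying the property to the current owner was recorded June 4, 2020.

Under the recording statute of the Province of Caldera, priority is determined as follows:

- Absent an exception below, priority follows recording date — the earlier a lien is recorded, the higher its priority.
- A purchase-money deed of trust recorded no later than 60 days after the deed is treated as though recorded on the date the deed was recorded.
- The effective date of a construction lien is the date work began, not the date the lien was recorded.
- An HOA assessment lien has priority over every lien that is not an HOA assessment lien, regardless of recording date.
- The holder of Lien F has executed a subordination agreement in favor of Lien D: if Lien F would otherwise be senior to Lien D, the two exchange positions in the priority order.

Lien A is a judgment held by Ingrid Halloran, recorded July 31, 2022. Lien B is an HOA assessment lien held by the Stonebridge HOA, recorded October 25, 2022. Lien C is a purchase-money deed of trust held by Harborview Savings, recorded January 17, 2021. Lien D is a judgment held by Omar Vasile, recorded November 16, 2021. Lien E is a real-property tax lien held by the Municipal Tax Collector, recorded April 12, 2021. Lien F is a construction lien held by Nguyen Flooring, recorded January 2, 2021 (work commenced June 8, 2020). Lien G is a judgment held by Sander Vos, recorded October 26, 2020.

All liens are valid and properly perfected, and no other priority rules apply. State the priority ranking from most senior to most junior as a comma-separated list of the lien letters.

Adjusting effective dates: C missed the 60-day window (227 days after the deed), so its recording date stands; F relates back to June 8, 2020 (work commenced).
As an HOA assessment lien, B is senior to every other lien.
Remaining liens by effective date: F (June 8, 2020), G (October 26, 2020), C (January 17, 2021), E (April 12, 2021), D (November 16, 2021), A (July 31, 2022).
F would otherwise be senior to D, so under the subordination agreement F and D exchange positions.

B, D, G, C, E, F, A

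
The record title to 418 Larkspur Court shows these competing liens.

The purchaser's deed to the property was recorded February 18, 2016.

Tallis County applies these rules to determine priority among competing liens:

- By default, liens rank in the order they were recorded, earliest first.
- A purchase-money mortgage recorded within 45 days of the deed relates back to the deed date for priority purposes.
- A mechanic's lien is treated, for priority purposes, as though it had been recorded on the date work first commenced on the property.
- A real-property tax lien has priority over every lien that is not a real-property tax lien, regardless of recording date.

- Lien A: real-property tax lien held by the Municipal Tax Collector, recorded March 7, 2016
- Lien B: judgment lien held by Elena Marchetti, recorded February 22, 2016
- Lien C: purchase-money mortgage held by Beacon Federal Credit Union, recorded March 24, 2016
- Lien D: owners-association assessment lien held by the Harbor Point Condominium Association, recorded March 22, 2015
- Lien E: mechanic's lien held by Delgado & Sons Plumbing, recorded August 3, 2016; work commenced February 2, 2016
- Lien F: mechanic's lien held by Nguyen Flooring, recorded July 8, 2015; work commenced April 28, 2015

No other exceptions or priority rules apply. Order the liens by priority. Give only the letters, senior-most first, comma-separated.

A, D, F, E, C, B

Effective dates: C's effective date is the deed date, February 18, 2016; E relates back to February 2, 2016 (work commenced); F's effective date is April 28, 2015, when work began.
A is a real-property tax lien and takes priority over every other lien.
Ordering the rest by effective date: D (March 22, 2015), F (April 28, 2015), E (February 2, 2016), C (February 18, 2016), B (February 22, 2016).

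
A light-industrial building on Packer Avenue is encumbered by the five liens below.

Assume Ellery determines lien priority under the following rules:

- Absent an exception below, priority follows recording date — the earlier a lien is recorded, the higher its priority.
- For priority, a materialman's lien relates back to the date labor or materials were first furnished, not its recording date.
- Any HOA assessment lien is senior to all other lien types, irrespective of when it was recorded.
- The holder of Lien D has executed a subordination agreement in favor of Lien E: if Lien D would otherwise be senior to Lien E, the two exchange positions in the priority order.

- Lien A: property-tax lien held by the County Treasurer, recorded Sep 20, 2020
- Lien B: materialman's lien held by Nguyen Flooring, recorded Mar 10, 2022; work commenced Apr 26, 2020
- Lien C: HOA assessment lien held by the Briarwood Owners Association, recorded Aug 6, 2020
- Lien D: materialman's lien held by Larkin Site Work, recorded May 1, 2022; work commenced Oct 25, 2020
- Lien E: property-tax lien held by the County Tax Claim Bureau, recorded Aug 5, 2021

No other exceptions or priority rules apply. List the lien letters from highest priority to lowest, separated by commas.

Effective dates: B relates back to Apr 26, 2020 (work commenced); D is treated as recorded Oct 25, 2020, the work-commencement date.
C, as an HOA assessment lien, has superpriority and ranks first.
Ordering the rest by effective date: B (Apr 26, 2020), A (Sep 20, 2020), D (Oct 25, 2020), E (Aug 5, 2021).
D is senior to E before the subordination, so the two trade places.

C, B, A, E, D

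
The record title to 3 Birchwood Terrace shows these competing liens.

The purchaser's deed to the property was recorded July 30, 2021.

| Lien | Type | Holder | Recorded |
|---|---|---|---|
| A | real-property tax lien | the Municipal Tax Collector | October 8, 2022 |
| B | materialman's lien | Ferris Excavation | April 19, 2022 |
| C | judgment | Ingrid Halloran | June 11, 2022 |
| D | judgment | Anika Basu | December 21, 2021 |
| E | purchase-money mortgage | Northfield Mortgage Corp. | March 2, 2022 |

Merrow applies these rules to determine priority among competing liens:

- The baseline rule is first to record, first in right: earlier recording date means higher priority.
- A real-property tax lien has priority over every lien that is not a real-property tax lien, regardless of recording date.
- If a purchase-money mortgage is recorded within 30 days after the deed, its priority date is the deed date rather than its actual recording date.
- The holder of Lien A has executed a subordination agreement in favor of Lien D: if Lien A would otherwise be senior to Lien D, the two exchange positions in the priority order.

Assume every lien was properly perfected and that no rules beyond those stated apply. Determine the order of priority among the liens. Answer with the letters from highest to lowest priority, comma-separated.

Adjusting effective dates: E missed the 30-day window (215 days after the deed), so its recording date stands.
A, as a real-property tax lien, has superpriority and ranks first.
Among the remaining liens, by effective date: D (December 21, 2021), E (March 2, 2022), B (April 19, 2022), C (June 11, 2022).
Because A would otherwise rank above D, the subordination swaps them.

D, A, E, B, C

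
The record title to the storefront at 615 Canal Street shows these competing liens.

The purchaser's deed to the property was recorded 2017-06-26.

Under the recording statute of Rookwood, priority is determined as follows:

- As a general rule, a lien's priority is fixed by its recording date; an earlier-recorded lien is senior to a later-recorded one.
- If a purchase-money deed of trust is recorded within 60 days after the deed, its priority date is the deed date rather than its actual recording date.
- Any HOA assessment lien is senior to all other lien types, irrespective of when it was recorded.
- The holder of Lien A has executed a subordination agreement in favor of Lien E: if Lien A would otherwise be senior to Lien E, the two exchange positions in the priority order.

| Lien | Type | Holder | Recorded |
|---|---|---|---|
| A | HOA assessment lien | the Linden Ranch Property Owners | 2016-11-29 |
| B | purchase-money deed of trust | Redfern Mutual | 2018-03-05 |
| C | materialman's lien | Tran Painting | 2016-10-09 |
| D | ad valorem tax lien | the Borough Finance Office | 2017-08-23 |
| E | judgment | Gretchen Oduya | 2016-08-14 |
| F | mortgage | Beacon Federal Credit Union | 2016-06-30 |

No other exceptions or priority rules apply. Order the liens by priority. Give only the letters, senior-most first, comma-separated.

Adjusting effective dates: B was recorded 252 days after the deed — beyond 60 days — so no relation-back applies.
A, as an HOA assessment lien, has superpriority and ranks first.
Ordering the rest by effective date: F (2016-06-30), E (2016-08-14), C (2016-10-09), D (2017-08-23), B (2018-03-05).
Because A would otherwise rank above E, the subordination swaps them.

E, F, A, C, D, B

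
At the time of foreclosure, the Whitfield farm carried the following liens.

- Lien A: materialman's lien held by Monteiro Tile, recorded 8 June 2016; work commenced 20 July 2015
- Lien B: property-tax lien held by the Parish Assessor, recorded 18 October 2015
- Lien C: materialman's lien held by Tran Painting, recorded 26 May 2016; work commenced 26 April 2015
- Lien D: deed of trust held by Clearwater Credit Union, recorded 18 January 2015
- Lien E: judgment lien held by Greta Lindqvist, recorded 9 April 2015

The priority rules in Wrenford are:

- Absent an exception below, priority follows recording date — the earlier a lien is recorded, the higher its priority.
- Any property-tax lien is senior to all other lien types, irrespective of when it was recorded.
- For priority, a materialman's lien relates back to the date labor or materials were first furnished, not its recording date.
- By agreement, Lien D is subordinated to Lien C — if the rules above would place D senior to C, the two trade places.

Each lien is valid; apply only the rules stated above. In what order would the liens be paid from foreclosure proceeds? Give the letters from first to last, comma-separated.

First, effective dates: A is treated as recorded 20 July 2015, the work-commencement date; C relates back to 26 April 2015 (work commenced).
B is a property-tax lien and takes priority over every other lien.
Remaining liens by effective date: D (18 January 2015), E (9 April 2015), C (26 April 2015), A (20 July 2015).
D would otherwise be senior to C, so under the subordination agreement D and C exchange positions.

B, C, E, D, A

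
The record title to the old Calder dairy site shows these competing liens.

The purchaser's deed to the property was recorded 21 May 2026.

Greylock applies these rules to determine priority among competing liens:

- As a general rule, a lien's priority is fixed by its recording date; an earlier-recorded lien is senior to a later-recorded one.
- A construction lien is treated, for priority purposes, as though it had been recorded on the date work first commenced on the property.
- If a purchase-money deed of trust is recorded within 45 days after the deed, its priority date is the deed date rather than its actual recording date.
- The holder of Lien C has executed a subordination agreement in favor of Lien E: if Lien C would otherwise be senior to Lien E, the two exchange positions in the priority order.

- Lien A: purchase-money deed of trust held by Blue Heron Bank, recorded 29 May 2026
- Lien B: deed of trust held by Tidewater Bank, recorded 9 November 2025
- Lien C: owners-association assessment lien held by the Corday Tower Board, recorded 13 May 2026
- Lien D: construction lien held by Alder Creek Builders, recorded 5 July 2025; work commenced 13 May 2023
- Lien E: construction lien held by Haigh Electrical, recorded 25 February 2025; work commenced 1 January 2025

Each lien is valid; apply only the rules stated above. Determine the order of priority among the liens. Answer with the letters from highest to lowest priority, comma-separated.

Effective dates: A relates back to the deed date 21 May 2026; D relates back to 13 May 2023 (work commenced); E's effective date is 1 January 2025, when work began.
By effective date, earliest first: D (13 May 2023), E (1 January 2025), B (9 November 2025), C (13 May 2026), A (21 May 2026).
C is already junior to E, so the subordination agreement changes nothing.

D, E, B, C, A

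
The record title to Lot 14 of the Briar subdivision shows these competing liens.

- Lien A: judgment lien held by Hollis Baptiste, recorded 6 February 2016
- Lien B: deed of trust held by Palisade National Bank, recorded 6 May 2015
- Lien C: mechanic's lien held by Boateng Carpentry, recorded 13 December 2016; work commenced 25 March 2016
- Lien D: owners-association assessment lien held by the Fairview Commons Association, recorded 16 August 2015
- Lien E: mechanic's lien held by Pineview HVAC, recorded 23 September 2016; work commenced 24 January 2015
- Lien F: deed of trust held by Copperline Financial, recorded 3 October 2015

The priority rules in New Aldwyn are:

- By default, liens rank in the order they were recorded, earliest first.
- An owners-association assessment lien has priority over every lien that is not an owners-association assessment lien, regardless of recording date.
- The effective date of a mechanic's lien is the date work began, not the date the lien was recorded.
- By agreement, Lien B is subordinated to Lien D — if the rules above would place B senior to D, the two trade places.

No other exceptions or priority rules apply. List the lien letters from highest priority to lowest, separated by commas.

First, effective dates: C relates back to 25 March 2016 (work commenced); E's effective date is 24 January 2015, when work began.
D is an owners-association assessment lien and takes priority over every other lien.
Among the remaining liens, by effective date: E (24 January 2015), B (6 May 2015), F (3 October 2015), A (6 February 2016), C (25 March 2016).
Since B is not senior to D, the subordination leaves the order unchanged.

D, E, B, F, A, C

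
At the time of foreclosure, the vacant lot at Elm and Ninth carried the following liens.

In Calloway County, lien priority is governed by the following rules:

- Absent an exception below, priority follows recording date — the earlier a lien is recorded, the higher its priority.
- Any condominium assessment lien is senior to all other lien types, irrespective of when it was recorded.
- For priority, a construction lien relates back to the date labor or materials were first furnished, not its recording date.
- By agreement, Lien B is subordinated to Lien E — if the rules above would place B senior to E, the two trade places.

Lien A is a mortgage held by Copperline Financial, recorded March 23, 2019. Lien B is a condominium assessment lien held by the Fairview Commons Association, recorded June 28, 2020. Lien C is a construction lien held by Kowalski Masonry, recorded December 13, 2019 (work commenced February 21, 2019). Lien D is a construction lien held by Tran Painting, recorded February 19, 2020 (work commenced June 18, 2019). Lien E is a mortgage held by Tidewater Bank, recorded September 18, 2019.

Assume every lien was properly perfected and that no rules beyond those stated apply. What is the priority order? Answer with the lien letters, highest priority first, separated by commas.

First, effective dates: C's effective date is February 21, 2019, when work began; D's effective date is June 18, 2019, when work began.
B, as a condominium assessment lien, has superpriority and ranks first.
Ordering the rest by effective date: C (February 21, 2019), A (March 23, 2019), D (June 18, 2019), E (September 18, 2019).
The subordination applies — B was senior to E — so B and E swap.

E, C, A, D, B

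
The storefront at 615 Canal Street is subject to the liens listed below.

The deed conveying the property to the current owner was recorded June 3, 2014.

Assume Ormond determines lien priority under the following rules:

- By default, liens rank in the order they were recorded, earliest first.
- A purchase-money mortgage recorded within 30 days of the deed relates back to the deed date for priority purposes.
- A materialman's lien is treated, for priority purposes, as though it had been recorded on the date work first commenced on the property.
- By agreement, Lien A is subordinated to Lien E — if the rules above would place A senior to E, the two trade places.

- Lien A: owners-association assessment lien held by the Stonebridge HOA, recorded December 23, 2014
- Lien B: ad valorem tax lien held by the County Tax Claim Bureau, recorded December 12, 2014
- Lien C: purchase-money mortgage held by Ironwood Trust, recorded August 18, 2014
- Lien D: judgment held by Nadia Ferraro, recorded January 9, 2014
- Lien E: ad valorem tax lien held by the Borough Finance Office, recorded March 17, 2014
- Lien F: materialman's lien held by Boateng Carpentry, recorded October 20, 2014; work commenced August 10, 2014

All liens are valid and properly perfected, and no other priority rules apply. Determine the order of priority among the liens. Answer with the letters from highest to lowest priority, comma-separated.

D, E, F, C, B, A

Effective dates after the stated exceptions: C missed the 30-day window (76 days after the deed), so its recording date stands; F relates back to August 10, 2014 (work commenced).
Ordering by effective date: D (January 9, 2014), E (March 17, 2014), F (August 10, 2014), C (August 18, 2014), B (December 12, 2014), A (December 23, 2014).
A is already junior to E, so the subordination agreement changes nothing.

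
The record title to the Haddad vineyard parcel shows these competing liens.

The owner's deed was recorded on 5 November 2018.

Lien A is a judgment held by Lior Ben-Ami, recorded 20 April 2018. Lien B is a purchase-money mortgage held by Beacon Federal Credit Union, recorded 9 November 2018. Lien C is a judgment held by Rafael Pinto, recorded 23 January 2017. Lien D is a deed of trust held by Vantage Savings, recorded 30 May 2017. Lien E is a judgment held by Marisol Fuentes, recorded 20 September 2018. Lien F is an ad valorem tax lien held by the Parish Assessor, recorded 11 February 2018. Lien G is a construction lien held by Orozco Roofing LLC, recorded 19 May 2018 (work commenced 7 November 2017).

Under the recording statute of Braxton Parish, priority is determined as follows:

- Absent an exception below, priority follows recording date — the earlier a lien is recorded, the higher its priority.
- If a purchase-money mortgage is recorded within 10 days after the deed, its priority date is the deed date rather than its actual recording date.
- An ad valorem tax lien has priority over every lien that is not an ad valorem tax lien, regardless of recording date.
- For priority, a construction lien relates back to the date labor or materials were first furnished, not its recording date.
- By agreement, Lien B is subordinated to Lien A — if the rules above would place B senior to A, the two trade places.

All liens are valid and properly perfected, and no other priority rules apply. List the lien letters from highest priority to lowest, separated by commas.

Adjusting effective dates: B's effective date is the deed date, 5 November 2018; G's effective date is 7 November 2017, when work began.
F is an ad valorem tax lien and takes priority over every other lien.
Among the remaining liens, by effective date: C (23 January 2017), D (30 May 2017), G (7 November 2017), A (20 April 2018), E (20 September 2018), B (5 November 2018).
Since B is not senior to A, the subordination leaves the order unchanged.

F, C, D, G, A, E, B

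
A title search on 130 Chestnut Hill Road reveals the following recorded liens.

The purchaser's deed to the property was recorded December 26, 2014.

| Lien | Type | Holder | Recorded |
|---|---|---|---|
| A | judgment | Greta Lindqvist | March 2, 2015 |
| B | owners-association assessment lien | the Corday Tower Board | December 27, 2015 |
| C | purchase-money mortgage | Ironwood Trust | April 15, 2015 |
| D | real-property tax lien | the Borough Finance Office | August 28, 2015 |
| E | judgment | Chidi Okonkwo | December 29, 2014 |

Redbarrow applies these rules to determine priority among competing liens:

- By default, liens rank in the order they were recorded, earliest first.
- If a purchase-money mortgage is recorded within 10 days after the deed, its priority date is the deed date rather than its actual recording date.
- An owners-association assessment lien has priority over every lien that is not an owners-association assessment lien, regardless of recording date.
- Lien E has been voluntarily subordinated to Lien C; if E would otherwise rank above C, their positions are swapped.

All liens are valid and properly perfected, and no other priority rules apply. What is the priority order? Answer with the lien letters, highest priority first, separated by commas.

B, C, A, E, D

First, effective dates: C missed the 10-day window (110 days after the deed), so its recording date stands.
B is an owners-association assessment lien and takes priority over every other lien.
The other liens, earliest effective date first: E (December 29, 2014), A (March 2, 2015), C (April 15, 2015), D (August 28, 2015).
The subordination applies — E was senior to C — so E and C swap.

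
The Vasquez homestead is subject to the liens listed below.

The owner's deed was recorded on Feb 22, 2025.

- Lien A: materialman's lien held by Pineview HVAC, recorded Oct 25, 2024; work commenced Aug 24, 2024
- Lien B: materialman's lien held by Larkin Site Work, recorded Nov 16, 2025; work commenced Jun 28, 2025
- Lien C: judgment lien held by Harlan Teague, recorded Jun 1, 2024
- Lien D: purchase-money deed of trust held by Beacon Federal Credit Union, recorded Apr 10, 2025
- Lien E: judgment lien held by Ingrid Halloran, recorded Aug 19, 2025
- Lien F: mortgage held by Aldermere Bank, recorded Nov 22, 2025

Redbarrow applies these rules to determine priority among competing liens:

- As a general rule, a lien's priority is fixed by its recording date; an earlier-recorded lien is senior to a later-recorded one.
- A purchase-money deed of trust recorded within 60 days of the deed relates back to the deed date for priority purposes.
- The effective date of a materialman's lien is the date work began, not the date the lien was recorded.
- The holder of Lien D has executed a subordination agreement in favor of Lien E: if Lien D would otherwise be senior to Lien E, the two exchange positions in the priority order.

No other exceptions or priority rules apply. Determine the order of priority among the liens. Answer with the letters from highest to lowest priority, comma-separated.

Adjusting effective dates: A relates back to Aug 24, 2024 (work commenced); B is treated as recorded Jun 28, 2025, the work-commencement date; D was recorded within the 60-day window, so its effective date is the deed date Feb 22, 2025.
By effective date, earliest first: C (Jun 1, 2024), A (Aug 24, 2024), D (Feb 22, 2025), B (Jun 28, 2025), E (Aug 19, 2025), F (Nov 22, 2025).
Because D would otherwise rank above E, the subordination swaps them.

C, A, E, B, D, F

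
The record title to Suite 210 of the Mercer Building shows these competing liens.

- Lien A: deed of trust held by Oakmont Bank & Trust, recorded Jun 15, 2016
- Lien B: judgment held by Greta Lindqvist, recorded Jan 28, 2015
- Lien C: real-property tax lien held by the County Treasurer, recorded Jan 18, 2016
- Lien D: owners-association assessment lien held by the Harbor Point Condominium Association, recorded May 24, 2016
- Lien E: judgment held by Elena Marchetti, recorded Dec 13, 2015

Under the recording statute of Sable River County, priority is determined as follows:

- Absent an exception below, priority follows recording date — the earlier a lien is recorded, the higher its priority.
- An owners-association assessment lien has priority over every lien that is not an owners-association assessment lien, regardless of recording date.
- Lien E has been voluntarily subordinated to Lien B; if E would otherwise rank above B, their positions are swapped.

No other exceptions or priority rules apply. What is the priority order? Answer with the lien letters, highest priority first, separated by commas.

D, B, E, C, A

As an owners-association assessment lien, D is senior to every other lien.
Remaining liens by effective date: B (Jan 28, 2015), E (Dec 13, 2015), C (Jan 18, 2016), A (Jun 15, 2016).
E already ranks below B; the subordination has no effect.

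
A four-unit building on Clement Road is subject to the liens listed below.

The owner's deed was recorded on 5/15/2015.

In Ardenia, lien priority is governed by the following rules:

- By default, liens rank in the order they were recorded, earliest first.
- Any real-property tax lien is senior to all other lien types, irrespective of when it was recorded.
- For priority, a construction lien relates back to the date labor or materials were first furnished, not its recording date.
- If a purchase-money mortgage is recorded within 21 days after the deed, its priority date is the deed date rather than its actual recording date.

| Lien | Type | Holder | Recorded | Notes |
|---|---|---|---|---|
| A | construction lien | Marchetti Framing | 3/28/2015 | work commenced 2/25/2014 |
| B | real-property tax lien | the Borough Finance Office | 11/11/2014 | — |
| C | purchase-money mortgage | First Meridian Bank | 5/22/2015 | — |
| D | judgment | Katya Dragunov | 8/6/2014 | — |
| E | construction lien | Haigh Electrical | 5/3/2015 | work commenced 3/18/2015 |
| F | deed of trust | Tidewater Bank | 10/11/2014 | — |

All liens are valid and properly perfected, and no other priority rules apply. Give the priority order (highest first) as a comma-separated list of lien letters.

B, A, D, F, E, C

Effective dates after the stated exceptions: A relates back to 2/25/2014 (work commenced); C's effective date is the deed date, 5/15/2015; E's effective date is 3/18/2015, when work began.
As a real-property tax lien, B is senior to every other lien.
Among the remaining liens, by effective date: A (2/25/2014), D (8/6/2014), F (10/11/2014), E (3/18/2015), C (5/15/2015).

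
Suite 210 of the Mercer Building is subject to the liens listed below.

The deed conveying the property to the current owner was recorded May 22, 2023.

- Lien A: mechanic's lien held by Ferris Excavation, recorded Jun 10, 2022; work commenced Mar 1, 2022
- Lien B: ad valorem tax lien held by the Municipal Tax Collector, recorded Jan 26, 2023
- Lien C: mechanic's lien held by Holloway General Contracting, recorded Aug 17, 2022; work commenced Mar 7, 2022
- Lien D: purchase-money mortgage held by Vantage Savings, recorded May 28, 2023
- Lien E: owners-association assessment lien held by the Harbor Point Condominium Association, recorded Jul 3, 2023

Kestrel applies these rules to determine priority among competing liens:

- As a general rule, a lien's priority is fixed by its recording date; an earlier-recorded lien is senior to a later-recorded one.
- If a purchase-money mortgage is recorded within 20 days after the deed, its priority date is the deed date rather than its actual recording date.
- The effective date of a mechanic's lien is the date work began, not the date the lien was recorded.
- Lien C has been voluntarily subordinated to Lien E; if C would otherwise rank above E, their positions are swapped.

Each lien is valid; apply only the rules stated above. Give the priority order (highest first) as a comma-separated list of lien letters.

First, effective dates: A's effective date is Mar 1, 2022, when work began; C relates back to Mar 7, 2022 (work commenced); D's effective date is the deed date, May 22, 2023.
By effective date, earliest first: A (Mar 1, 2022), C (Mar 7, 2022), B (Jan 26, 2023), D (May 22, 2023), E (Jul 3, 2023).
C would otherwise be senior to E, so under the subordination agreement C and E exchange positions.

A, E, B, D, C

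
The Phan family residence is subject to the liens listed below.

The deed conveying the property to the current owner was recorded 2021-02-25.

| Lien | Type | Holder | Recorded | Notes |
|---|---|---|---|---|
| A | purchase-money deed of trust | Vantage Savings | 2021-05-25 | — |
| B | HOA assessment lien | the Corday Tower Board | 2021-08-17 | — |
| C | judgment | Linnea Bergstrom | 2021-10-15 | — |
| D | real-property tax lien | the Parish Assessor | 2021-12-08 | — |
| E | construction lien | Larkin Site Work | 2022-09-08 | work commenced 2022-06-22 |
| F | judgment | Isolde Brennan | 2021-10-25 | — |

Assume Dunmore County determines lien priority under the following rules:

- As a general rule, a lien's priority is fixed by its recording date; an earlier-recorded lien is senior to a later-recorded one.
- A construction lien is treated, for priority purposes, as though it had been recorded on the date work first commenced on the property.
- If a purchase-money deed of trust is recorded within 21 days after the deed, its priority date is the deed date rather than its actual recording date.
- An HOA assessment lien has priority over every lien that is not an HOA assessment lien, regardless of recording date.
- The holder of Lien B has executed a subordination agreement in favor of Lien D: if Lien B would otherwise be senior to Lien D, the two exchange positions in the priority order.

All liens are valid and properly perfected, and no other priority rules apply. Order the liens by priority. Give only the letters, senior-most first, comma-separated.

D, A, C, F, B, E

Effective dates: A was recorded 89 days after the deed — beyond 21 days — so no relation-back applies; E is treated as recorded 2022-06-22, the work-commencement date.
As an HOA assessment lien, B is senior to every other lien.
Ordering the rest by effective date: A (2021-05-25), C (2021-10-15), F (2021-10-25), D (2021-12-08), E (2022-06-22).
B is senior to D before the subordination, so the two trade places.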